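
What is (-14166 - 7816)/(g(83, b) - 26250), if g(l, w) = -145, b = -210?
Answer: 21982/26395 ≈ 0.83281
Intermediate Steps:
(-14166 - 7816)/(g(83, b) - 26250) = (-14166 - 7816)/(-145 - 26250) = -21982/(-26395) = -21982*(-1/26395) = 21982/26395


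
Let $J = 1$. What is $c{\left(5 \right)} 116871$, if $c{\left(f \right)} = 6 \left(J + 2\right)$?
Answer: $2103678$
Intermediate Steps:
$c{\left(f \right)} = 18$ ($c{\left(f \right)} = 6 \left(1 + 2\right) = 6 \cdot 3 = 18$)
$c{\left(5 \right)} 116871 = 18 \cdot 116871 = 2103678$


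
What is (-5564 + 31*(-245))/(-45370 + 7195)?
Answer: 13159/38175 ≈ 0.34470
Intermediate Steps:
(-5564 + 31*(-245))/(-45370 + 7195) = (-5564 - 7595)/(-38175) = -13159*(-1/38175) = 13159/38175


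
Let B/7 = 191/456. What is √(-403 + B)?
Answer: I*√20797134/228 ≈ 20.002*I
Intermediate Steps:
B = 1337/456 (B = 7*(191/456) = 1337/456 ≈ 2.9320)
√(-403 + B) = √(-403 + 1337/456) = √(-182431/456) = I*√20797134/228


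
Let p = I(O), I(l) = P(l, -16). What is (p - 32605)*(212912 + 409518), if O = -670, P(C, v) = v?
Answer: -20304289030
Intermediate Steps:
I(l) = -16
p = -16
(p - 32605)*(212912 + 409518) = (-16 - 32605)*(212912 + 409518) = -32621*622430 = -20304289030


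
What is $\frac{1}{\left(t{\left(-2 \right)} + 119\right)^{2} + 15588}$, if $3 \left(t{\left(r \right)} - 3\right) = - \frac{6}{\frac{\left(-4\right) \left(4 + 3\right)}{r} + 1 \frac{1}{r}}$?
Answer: $\frac{729}{22187752} \approx 3.2856 \cdot 10^{-5}$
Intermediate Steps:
$t{\left(r \right)} = 3 + \frac{2 r}{27}$ ($t{\left(r \right)} = 3 + \frac{\left(-6\right) \frac{1}{\frac{\left(-4\right) \left(4 + 3\right)}{r} + 1 \frac{1}{r}}}{3} = 3 + \frac{\left(-6\right) \frac{1}{\frac{\left(-4\right) 7}{r} + \frac{1}{r}}}{3} = 3 + \frac{\left(-6\right) \frac{1}{- \frac{28}{r} + \frac{1}{r}}}{3} = 3 + \frac{\left(-6\right) \frac{1}{\left(-27\right) \frac{1}{r}}}{3} = 3 + \frac{\left(-6\right) \left(- \frac{r}{27}\right)}{3} = 3 + \frac{\frac{2}{9} r}{3} = 3 + \frac{2 r}{27}$)
$\frac{1}{\left(t{\left(-2 \right)} + 119\right)^{2} + 15588} = \frac{1}{\left(\left(3 + \frac{2}{27} \left(-2\right)\right) + 119\right)^{2} + 15588} = \frac{1}{\left(\left(3 - \frac{4}{27}\right) + 119\right)^{2} + 15588} = \frac{1}{\left(\frac{77}{27} + 119\right)^{2} + 15588} = \frac{1}{\left(\frac{3290}{27}\right)^{2} + 15588} = \frac{1}{\frac{10824100}{729} + 15588} = \frac{1}{\frac{22187752}{729}} = \frac{729}{22187752}$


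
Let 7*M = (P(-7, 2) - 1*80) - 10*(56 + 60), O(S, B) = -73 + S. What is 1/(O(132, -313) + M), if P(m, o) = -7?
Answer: -7/834 ≈ -0.0083933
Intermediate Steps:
M = -1247/7 (M = ((-7 - 1*80) - 10*(56 + 60))/7 = ((-7 - 80) - 10*116)/7 = (-87 - 1160)/7 = (1/7)*(-1247) = -1247/7 ≈ -178.14)
1/(O(132, -313) + M) = 1/((-73 + 132) - 1247/7) = 1/(59 - 1247/7) = 1/(-834/7) = -7/834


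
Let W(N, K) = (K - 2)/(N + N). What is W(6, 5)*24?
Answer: 6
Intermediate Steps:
W(N, K) = (-2 + K)/(2*N) (W(N, K) = (-2 + K)/((2*N)) = (-2 + K)*(1/(2*N)) = (-2 + K)/(2*N))
W(6, 5)*24 = ((½)*(-2 + 5)/6)*24 = ((½)*(⅙)*3)*24 = (¼)*24 = 6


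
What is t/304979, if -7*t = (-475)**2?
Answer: -225625/2134853 ≈ -0.10569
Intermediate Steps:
t = -225625/7 (t = -1/7*(-475)**2 = -1/7*225625 = -225625/7 ≈ -32232.)
t/304979 = -225625/7/304979 = -225625/7*1/304979 = -225625/2134853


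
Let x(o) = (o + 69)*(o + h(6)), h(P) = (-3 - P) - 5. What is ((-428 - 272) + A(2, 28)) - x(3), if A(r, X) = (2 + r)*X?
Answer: 204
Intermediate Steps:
h(P) = -8 - P
A(r, X) = X*(2 + r)
x(o) = (-14 + o)*(69 + o) (x(o) = (o + 69)*(o + (-8 - 1*6)) = (69 + o)*(o + (-8 - 6)) = (69 + o)*(o - 14) = (69 + o)*(-14 + o) = (-14 + o)*(69 + o))
((-428 - 272) + A(2, 28)) - x(3) = ((-428 - 272) + 28*(2 + 2)) - (-966 + 3² + 55*3) = (-700 + 28*4) - (-966 + 9 + 165) = (-700 + 112) - 1*(-792) = -588 + 792 = 204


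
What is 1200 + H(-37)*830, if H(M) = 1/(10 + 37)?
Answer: 57230/47 ≈ 1217.7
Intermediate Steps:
H(M) = 1/47
1200 + H(-37)*830 = 1200 + (1/47)*830 = 1200 + 830/47 = 57230/47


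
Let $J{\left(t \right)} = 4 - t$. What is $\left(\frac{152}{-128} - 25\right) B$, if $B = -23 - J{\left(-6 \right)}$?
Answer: $\frac{13827}{16} \approx 864.19$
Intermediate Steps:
$B = -33$ ($B = -23 - \left(4 - -6\right) = -23 - \left(4 + 6\right) = -23 - 10 = -33$)
$\left(\frac{152}{-128} - 25\right) B = \left(\frac{152}{-128} - 25\right) \left(-33\right) = \left(152 \left(- \frac{1}{128}\right) - 25\right) \left(-33\right) = \left(- \frac{19}{16} - 25\right) \left(-33\right) = \left(- \frac{419}{16}\right) \left(-33\right) = \frac{13827}{16}$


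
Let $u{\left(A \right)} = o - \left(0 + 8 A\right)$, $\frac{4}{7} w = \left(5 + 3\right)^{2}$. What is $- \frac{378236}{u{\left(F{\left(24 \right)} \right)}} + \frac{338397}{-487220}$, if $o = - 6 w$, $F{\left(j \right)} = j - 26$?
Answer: $\frac{5751942359}{9988010} \approx 575.88$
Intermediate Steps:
$F{\left(j \right)} = -26 + j$
$w = 112$ ($w = \frac{7 \left(5 + 3\right)^{2}}{4} = \frac{7 \cdot 8^{2}}{4} = \frac{7}{4} \cdot 64 = 112$)
$o = -672$ ($o = \left(-6\right) 112 = -672$)
$u{\left(A \right)} = -672 - 8 A$ ($u{\left(A \right)} = -672 - \left(0 + 8 A\right) = -672 - 8 A$)
$- \frac{378236}{u{\left(F{\left(24 \right)} \right)}} + \frac{338397}{-487220} = - \frac{378236}{-672 - 8 \left(-26 + 24\right)} + \frac{338397}{-487220} = - \frac{378236}{-672 - -16} + 338397 \left(- \frac{1}{487220}\right) = - \frac{378236}{-672 + 16} - \frac{338397}{487220} = - \frac{378236}{-656} - \frac{338397}{487220} = \left(-378236\right) \left(- \frac{1}{656}\right) - \frac{338397}{487220} = \frac{94559}{164} - \frac{338397}{487220} = \frac{5751942359}{9988010}$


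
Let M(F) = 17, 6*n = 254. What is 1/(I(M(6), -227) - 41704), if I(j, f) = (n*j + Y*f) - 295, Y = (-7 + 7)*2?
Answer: -3/123838 ≈ -2.4225e-5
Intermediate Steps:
n = 127/3 (n = (⅙)*254 = 127/3 ≈ 42.333)
Y = 0 (Y = 0*2 = 0)
I(j, f) = -295 + 127*j/3 (I(j, f) = (127*j/3 + 0*f) - 295 = (127*j/3 + 0) - 295 = 127*j/3 - 295 = -295 + 127*j/3)
1/(I(M(6), -227) - 41704) = 1/((-295 + (127/3)*17) - 41704) = 1/((-295 + 2159/3) - 41704) = 1/(1274/3 - 41704) = 1/(-123838/3) = -3/123838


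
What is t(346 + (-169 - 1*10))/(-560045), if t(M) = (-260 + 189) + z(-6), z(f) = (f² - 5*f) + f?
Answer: 11/560045 ≈ 1.9641e-5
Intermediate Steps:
z(f) = f² - 4*f
t(M) = -11 (t(M) = (-260 + 189) - 6*(-4 - 6) = -71 - 6*(-10) = -71 + 60 = -11)
t(346 + (-169 - 1*10))/(-560045) = -11/(-560045) = -11*(-1/560045) = 11/560045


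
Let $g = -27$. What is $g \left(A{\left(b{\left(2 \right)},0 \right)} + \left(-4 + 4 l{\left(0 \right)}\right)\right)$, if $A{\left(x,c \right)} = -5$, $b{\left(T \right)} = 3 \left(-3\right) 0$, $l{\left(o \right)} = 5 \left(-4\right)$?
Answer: $2403$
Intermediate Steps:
$l{\left(o \right)} = -20$
$b{\left(T \right)} = 0$ ($b{\left(T \right)} = \left(-9\right) 0 = 0$)
$g \left(A{\left(b{\left(2 \right)},0 \right)} + \left(-4 + 4 l{\left(0 \right)}\right)\right) = - 27 \left(-5 + \left(-4 + 4 \left(-20\right)\right)\right) = - 27 \left(-5 - 84\right) = \left(-27\right) \left(-89\right) = 2403$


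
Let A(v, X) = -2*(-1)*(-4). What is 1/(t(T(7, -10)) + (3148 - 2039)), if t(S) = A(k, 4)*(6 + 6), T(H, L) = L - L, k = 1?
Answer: 1/1013 ≈ 0.00098717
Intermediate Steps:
T(H, L) = 0
A(v, X) = -8 (A(v, X) = 2*(-4) = -8)
t(S) = -96 (t(S) = -8*(6 + 6) = -8*12 = -96)
1/(t(T(7, -10)) + (3148 - 2039)) = 1/(-96 + (3148 - 2039)) = 1/(-96 + 1109) = 1/1013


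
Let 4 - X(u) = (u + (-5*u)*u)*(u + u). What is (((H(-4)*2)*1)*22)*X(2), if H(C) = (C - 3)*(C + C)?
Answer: 187264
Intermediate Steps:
X(u) = 4 - 2*u*(u - 5*u²) (X(u) = 4 - (u + (-5*u)*u)*(u + u) = 4 - (u - 5*u²)*2*u = 4 - 2*u*(u - 5*u²))
H(C) = 2*C*(-3 + C) (H(C) = (-3 + C)*(2*C) = 2*C*(-3 + C))
(((H(-4)*2)*1)*22)*X(2) = ((((2*(-4)*(-3 - 4))*2)*1)*22)*(4 - 2*2² + 10*2³) = ((((2*(-4)*(-7))*2)*1)*22)*(4 - 2*4 + 10*8) = (((56*2)*1)*22)*(4 - 8 + 80) = ((112*1)*22)*76 = (112*22)*76 = 2464*76 = 187264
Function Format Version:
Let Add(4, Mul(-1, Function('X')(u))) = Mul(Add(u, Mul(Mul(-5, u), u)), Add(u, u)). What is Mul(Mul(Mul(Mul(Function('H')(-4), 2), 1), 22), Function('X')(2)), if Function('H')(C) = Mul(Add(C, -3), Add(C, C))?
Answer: 187264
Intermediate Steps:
Function('X')(u) = Add(4, Mul(-2, u, Add(u, Mul(-5, Pow(u, 2))))) (Function('X')(u) = Add(4, Mul(-1, Mul(Add(u, Mul(Mul(-5, u), u)), Add(u, u)))) = Add(4, Mul(-1, Mul(Add(u, Mul(-5, Pow(u, 2))), Mul(2, u)))) = Add(4, Mul(-1, Mul(2, u, Add(u, Mul(-5, Pow(u, 2)))))) = Add(4, Mul(-2, u, Add(u, Mul(-5, Pow(u, 2))))))
Function('H')(C) = Mul(2, C, Add(-3, C)) (Function('H')(C) = Mul(Add(-3, C), Mul(2, C)) = Mul(2, C, Add(-3, C)))
Mul(Mul(Mul(Mul(Function('H')(-4), 2), 1), 22), Function('X')(2)) = Mul(Mul(Mul(Mul(Mul(2, -4, Add(-3, -4)), 2), 1), 22), Add(4, Mul(-2, Pow(2, 2)), Mul(10, Pow(2, 3)))) = Mul(Mul(Mul(Mul(Mul(2, -4, -7), 2), 1), 22), Add(4, Mul(-2, 4), Mul(10, 8))) = Mul(Mul(Mul(Mul(56, 2), 1), 22), Add(4, -8, 80)) = Mul(Mul(Mul(112, 1), 22), 76) = Mul(Mul(112, 22), 76) = Mul(2464, 76) = 187264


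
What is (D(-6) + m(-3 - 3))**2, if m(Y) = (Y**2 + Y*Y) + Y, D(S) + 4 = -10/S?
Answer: 36481/9 ≈ 4053.4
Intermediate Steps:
D(S) = -4 - 10/S
m(Y) = Y + 2*Y**2 (m(Y) = (Y**2 + Y**2) + Y = 2*Y**2 + Y = Y + 2*Y**2)
(D(-6) + m(-3 - 3))**2 = ((-4 - 10/(-6)) + (-3 - 3)*(1 + 2*(-3 - 3)))**2 = ((-4 - 10*(-1/6)) - 6*(1 + 2*(-6)))**2 = ((-4 + 5/3) - 6*(1 - 12))**2 = (-7/3 - 6*(-11))**2 = (-7/3 + 66)**2 = (191/3)**2 = 36481/9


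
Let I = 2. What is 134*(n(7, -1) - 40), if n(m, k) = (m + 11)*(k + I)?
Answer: -2948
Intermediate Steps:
n(m, k) = (2 + k)*(11 + m) (n(m, k) = (m + 11)*(k + 2) = (11 + m)*(2 + k) = (2 + k)*(11 + m))
134*(n(7, -1) - 40) = 134*((22 + 2*7 + 11*(-1) - 1*7) - 40) = 134*((22 + 14 - 11 - 7) - 40) = 134*(18 - 40) = 134*(-22) = -2948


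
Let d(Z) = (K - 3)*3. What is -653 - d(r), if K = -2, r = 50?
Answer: -638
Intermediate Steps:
d(Z) = -15 (d(Z) = (-2 - 3)*3 = -5*3 = -15)
-653 - d(r) = -653 - 1*(-15) = -653 + 15 = -638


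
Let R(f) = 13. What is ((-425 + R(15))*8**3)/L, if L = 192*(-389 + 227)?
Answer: 1648/243 ≈ 6.7819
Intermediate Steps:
L = -31104 (L = 192*(-162) = -31104)
((-425 + R(15))*8**3)/L = ((-425 + 13)*8**3)/(-31104) = -412*512*(-1/31104) = -210944*(-1/31104) = 1648/243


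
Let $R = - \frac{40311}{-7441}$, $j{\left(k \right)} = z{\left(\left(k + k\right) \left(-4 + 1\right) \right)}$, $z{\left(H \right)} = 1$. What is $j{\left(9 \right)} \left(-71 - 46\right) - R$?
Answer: $- \frac{910908}{7441} \approx -122.42$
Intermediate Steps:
$j{\left(k \right)} = 1$
$R = \frac{40311}{7441}$ ($R = \left(-40311\right) \left(- \frac{1}{7441}\right) = \frac{40311}{7441} \approx 5.4174$)
$j{\left(9 \right)} \left(-71 - 46\right) - R = 1 \left(-71 - 46\right) - \frac{40311}{7441} = 1 \left(-117\right) - \frac{40311}{7441} = -117 - \frac{40311}{7441} = - \frac{910908}{7441}$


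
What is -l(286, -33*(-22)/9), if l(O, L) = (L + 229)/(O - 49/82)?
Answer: -76178/70209 ≈ -1.0850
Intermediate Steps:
l(O, L) = (229 + L)/(-49/82 + O) (l(O, L) = (229 + L)/(O - 49*1/82) = (229 + L)/(O - 49/82) = (229 + L)/(-49/82 + O))
-l(286, -33*(-22)/9) = -82*(229 - 33*(-22)/9)/(-49 + 82*286) = -82*(229 + 726*(⅑))/(-49 + 23452) = -82*(229 + 242/3)/23403 = -82*929/(23403*3) = -1*76178/70209 = -76178/70209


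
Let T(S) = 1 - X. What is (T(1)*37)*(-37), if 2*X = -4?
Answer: -4107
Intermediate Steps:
X = -2 (X = (½)*(-4) = -2)
T(S) = 3 (T(S) = 1 - 1*(-2) = 1 + 2 = 3)
(T(1)*37)*(-37) = (3*37)*(-37) = 111*(-37) = -4107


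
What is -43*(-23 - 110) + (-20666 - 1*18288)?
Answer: -33235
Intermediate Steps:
-43*(-23 - 110) + (-20666 - 1*18288) = -43*(-133) + (-20666 - 18288) = 5719 - 38954 = -33235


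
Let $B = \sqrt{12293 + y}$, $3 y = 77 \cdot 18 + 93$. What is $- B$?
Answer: $- \sqrt{12786} \approx -113.08$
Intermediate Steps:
$y = 493$ ($y = \frac{77 \cdot 18 + 93}{3} = \frac{1386 + 93}{3} = \frac{1}{3} \cdot 1479 = 493$)
$B = \sqrt{12786}$ ($B = \sqrt{12293 + 493} = \sqrt{12786} \approx 113.08$)
$- B = - \sqrt{12786}$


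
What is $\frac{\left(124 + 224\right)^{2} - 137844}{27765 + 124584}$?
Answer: $- \frac{5580}{50783} \approx -0.10988$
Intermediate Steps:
$\frac{\left(124 + 224\right)^{2} - 137844}{27765 + 124584} = \frac{348^{2} - 137844}{152349} = \left(121104 - 137844\right) \frac{1}{152349} = \left(-16740\right) \frac{1}{152349} = - \frac{5580}{50783}$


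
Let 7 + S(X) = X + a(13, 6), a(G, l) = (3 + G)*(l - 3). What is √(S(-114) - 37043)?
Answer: 6*I*√1031 ≈ 192.66*I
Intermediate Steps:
a(G, l) = (-3 + l)*(3 + G) (a(G, l) = (3 + G)*(-3 + l) = (-3 + l)*(3 + G))
S(X) = 41 + X (S(X) = -7 + (X + (-9 - 3*13 + 3*6 + 13*6)) = -7 + (X + (-9 - 39 + 18 + 78)) = -7 + (X + 48) = -7 + (48 + X) = 41 + X)
√(S(-114) - 37043) = √((41 - 114) - 37043) = √(-73 - 37043) = √(-37116) = 6*I*√1031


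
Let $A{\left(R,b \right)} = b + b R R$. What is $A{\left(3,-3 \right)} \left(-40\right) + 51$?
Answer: $1251$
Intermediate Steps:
$A{\left(R,b \right)} = b + b R^{2}$
$A{\left(3,-3 \right)} \left(-40\right) + 51 = - 3 \left(1 + 3^{2}\right) \left(-40\right) + 51 = - 3 \left(1 + 9\right) \left(-40\right) + 51 = \left(-3\right) 10 \left(-40\right) + 51 = \left(-30\right) \left(-40\right) + 51 = 1200 + 51 = 1251$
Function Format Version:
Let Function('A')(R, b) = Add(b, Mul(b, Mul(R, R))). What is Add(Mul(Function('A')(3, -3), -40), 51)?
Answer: 1251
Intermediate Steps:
Function('A')(R, b) = Add(b, Mul(b, Pow(R, 2)))
Add(Mul(Function('A')(3, -3), -40), 51) = Add(Mul(Mul(-3, Add(1, Pow(3, 2))), -40), 51) = Add(Mul(Mul(-3, Add(1, 9)), -40), 51) = Add(Mul(Mul(-3, 10), -40), 51) = Add(Mul(-30, -40), 51) = Add(1200, 51) = 1251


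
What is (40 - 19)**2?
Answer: 441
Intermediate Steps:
(40 - 19)**2 = 21**2 = 441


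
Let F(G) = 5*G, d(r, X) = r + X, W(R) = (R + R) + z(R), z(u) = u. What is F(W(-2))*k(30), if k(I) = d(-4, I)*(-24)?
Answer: 18720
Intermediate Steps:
W(R) = 3*R (W(R) = (R + R) + R = 2*R + R = 3*R)
d(r, X) = X + r
k(I) = 96 - 24*I (k(I) = (I - 4)*(-24) = (-4 + I)*(-24) = 96 - 24*I)
F(W(-2))*k(30) = (5*(3*(-2)))*(96 - 24*30) = (5*(-6))*(96 - 720) = -30*(-624) = 18720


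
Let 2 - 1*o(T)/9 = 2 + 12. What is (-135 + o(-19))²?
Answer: 59049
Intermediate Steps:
o(T) = -108 (o(T) = 18 - 9*(2 + 12) = 18 - 9*14 = 18 - 126 = -108)
(-135 + o(-19))² = (-135 - 108)² = (-243)² = 59049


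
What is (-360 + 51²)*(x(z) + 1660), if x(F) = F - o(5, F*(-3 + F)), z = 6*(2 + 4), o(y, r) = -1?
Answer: 3802977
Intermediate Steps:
z = 36 (z = 6*6 = 36)
x(F) = 1 + F (x(F) = F - 1*(-1) = F + 1 = 1 + F)
(-360 + 51²)*(x(z) + 1660) = (-360 + 51²)*((1 + 36) + 1660) = (-360 + 2601)*(37 + 1660) = 2241*1697 = 3802977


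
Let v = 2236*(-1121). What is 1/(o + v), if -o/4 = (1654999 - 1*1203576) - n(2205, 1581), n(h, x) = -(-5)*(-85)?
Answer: -1/4313948 ≈ -2.3181e-7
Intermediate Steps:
v = -2506556
n(h, x) = -425 (n(h, x) = -1*425 = -425)
o = -1807392 (o = -4*((1654999 - 1*1203576) - 1*(-425)) = -4*((1654999 - 1203576) + 425) = -4*(451423 + 425) = -4*451848 = -1807392)
1/(o + v) = 1/(-1807392 - 2506556) = 1/(-4313948) = -1/4313948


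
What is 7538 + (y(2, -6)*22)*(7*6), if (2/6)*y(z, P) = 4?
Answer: 18626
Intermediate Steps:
y(z, P) = 12 (y(z, P) = 3*4 = 12)
7538 + (y(2, -6)*22)*(7*6) = 7538 + (12*22)*(7*6) = 7538 + 264*42 = 7538 + 11088 = 18626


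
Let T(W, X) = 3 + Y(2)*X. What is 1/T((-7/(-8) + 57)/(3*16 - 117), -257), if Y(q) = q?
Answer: -1/511 ≈ -0.0019569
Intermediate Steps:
T(W, X) = 3 + 2*X
1/T((-7/(-8) + 57)/(3*16 - 117), -257) = 1/(3 + 2*(-257)) = 1/(3 - 514) = 1/(-511) = -1/511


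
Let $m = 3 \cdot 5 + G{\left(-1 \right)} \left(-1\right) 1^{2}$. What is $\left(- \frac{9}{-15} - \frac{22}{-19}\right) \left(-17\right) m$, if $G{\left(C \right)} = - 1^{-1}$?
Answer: $- \frac{45424}{95} \approx -478.15$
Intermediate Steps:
$G{\left(C \right)} = -1$ ($G{\left(C \right)} = \left(-1\right) 1 = -1$)
$m = 16$ ($m = 3 \cdot 5 + \left(-1\right) \left(-1\right) 1^{2} = 15 + 1 \cdot 1 = 15 + 1 = 16$)
$\left(- \frac{9}{-15} - \frac{22}{-19}\right) \left(-17\right) m = \left(- \frac{9}{-15} - \frac{22}{-19}\right) \left(-17\right) 16 = \left(\left(-9\right) \left(- \frac{1}{15}\right) - - \frac{22}{19}\right) \left(-17\right) 16 = \left(\frac{3}{5} + \frac{22}{19}\right) \left(-17\right) 16 = \frac{167}{95} \left(-17\right) 16 = \left(- \frac{2839}{95}\right) 16 = - \frac{45424}{95}$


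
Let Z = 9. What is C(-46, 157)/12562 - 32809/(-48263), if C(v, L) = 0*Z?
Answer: 32809/48263 ≈ 0.67980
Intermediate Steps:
C(v, L) = 0 (C(v, L) = 0*9 = 0)
C(-46, 157)/12562 - 32809/(-48263) = 0/12562 - 32809/(-48263) = 0*(1/12562) - 32809*(-1/48263) = 0 + 32809/48263 = 32809/48263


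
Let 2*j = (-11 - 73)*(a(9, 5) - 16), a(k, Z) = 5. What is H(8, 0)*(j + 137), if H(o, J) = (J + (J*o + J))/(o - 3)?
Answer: 0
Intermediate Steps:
H(o, J) = (2*J + J*o)/(-3 + o) (H(o, J) = (J + (J + J*o))/(-3 + o) = (2*J + J*o)/(-3 + o))
j = 462 (j = ((-11 - 73)*(5 - 16))/2 = (-84*(-11))/2 = (½)*924 = 462)
H(8, 0)*(j + 137) = (0*(2 + 8)/(-3 + 8))*(462 + 137) = (0*10/5)*599 = (0*(⅕)*10)*599 = 0*599 = 0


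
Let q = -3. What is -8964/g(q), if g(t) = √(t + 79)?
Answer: -4482*√19/19 ≈ -1028.2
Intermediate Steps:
g(t) = √(79 + t)
-8964/g(q) = -8964/√(79 - 3) = -8964*√19/38 = -4482*√19/19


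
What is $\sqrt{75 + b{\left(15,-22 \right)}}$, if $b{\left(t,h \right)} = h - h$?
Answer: $5 \sqrt{3} \approx 8.6602$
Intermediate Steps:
$b{\left(t,h \right)} = 0$
$\sqrt{75 + b{\left(15,-22 \right)}} = \sqrt{75 + 0} = \sqrt{75} = 5 \sqrt{3}$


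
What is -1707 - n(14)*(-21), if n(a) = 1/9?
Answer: -5114/3 ≈ -1704.7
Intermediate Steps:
n(a) = 1/9
-1707 - n(14)*(-21) = -1707 - (-21)/9 = -1707 - 1*(-7/3) = -1707 + 7/3 = -5114/3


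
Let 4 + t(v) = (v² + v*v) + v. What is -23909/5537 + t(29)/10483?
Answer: -241186388/58044371 ≈ -4.1552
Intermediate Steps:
t(v) = -4 + v + 2*v² (t(v) = -4 + ((v² + v*v) + v) = -4 + ((v² + v²) + v) = -4 + (2*v² + v) = -4 + (v + 2*v²) = -4 + v + 2*v²)
-23909/5537 + t(29)/10483 = -23909/5537 + (-4 + 29 + 2*29²)/10483 = -23909*1/5537 + (-4 + 29 + 2*841)*(1/10483) = -23909/5537 + (-4 + 29 + 1682)*(1/10483) = -23909/5537 + 1707*(1/10483) = -23909/5537 + 1707/10483 = -241186388/58044371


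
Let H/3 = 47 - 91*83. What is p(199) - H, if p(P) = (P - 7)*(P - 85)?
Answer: 44406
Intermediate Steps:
H = -22518 (H = 3*(47 - 91*83) = 3*(47 - 7553) = 3*(-7506) = -22518)
p(P) = (-85 + P)*(-7 + P) (p(P) = (-7 + P)*(-85 + P) = (-85 + P)*(-7 + P))
p(199) - H = (595 + 199**2 - 92*199) - 1*(-22518) = (595 + 39601 - 18308) + 22518 = 21888 + 22518 = 44406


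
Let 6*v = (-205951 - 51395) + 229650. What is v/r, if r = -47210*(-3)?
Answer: -2308/70815 ≈ -0.032592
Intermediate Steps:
v = -4616 (v = ((-205951 - 51395) + 229650)/6 = (-257346 + 229650)/6 = (1/6)*(-27696) = -4616)
r = 141630
v/r = -4616/141630 = -4616*1/141630 = -2308/70815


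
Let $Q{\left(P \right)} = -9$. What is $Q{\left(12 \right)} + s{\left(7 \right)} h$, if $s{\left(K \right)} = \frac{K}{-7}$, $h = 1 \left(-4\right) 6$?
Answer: $15$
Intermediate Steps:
$h = -24$ ($h = \left(-4\right) 6 = -24$)
$s{\left(K \right)} = - \frac{K}{7}$ ($s{\left(K \right)} = K \left(- \frac{1}{7}\right) = - \frac{K}{7}$)
$Q{\left(12 \right)} + s{\left(7 \right)} h = -9 + \left(- \frac{1}{7}\right) 7 \left(-24\right) = -9 - -24 = -9 + 24 = 15$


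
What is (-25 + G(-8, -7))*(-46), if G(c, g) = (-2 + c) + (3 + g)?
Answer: 1794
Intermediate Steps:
G(c, g) = 1 + c + g
(-25 + G(-8, -7))*(-46) = (-25 + (1 - 8 - 7))*(-46) = (-25 - 14)*(-46) = -39*(-46) = 1794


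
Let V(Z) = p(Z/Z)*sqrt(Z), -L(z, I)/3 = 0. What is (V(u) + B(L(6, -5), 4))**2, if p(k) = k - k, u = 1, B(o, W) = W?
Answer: 16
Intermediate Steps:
L(z, I) = 0 (L(z, I) = -3*0 = 0)
p(k) = 0
V(Z) = 0 (V(Z) = 0*sqrt(Z) = 0)
(V(u) + B(L(6, -5), 4))**2 = (0 + 4)**2 = 4**2 = 16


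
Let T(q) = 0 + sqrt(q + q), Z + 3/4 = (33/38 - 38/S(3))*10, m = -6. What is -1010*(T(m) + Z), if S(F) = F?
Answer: 13670855/114 - 2020*I*sqrt(3) ≈ 1.1992e+5 - 3498.7*I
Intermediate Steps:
Z = -27071/228 (Z = -3/4 + (33/38 - 38/3)*10 = -3/4 - 1345/114*10 = -3/4 - 6725/57 = -27071/228 ≈ -118.73)
T(q) = sqrt(2)*sqrt(q) (T(q) = 0 + sqrt(2*q) = 0 + sqrt(2)*sqrt(q) = sqrt(2)*sqrt(q))
-1010*(T(m) + Z) = -1010*(sqrt(2)*sqrt(-6) - 27071/228) = -1010*(sqrt(2)*(I*sqrt(6)) - 27071/228) = -1010*(2*I*sqrt(3) - 27071/228) = -1010*(-27071/228 + 2*I*sqrt(3)) = 13670855/114 - 2020*I*sqrt(3)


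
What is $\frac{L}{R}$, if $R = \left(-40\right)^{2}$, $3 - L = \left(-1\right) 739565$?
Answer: $\frac{46223}{100} \approx 462.23$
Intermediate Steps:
$L = 739568$ ($L = 3 - \left(-1\right) 739565 = 3 - -739565 = 3 + 739565 = 739568$)
$R = 1600$
$\frac{L}{R} = \frac{739568}{1600} = 739568 \cdot \frac{1}{1600} = \frac{46223}{100}$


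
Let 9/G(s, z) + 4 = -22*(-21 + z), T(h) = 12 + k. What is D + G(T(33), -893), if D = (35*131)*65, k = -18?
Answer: 5991494609/20104 ≈ 2.9803e+5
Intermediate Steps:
T(h) = -6 (T(h) = 12 - 18 = -6)
G(s, z) = 9/(458 - 22*z) (G(s, z) = 9/(-4 - 22*(-21 + z)) = 9/(-4 + (462 - 22*z)) = 9/(458 - 22*z))
D = 298025 (D = 4585*65 = 298025)
D + G(T(33), -893) = 298025 - 9/(-458 + 22*(-893)) = 298025 - 9/(-458 - 19646) = 298025 - 9/(-20104) = 298025 - 9*(-1/20104) = 298025 + 9/20104 = 5991494609/20104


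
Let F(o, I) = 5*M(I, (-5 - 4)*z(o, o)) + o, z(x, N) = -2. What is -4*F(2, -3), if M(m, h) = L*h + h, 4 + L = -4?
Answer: 2512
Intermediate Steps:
L = -8 (L = -4 - 4 = -8)
M(m, h) = -7*h (M(m, h) = -8*h + h = -7*h)
F(o, I) = -630 + o (F(o, I) = 5*(-7*(-5 - 4)*(-2)) + o = 5*(-(-63)*(-2)) + o = 5*(-7*18) + o = 5*(-126) + o = -630 + o)
-4*F(2, -3) = -4*(-630 + 2) = -4*(-628) = 2512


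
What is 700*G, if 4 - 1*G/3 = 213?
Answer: -438900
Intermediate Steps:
G = -627 (G = 12 - 3*213 = 12 - 639 = -627)
700*G = 700*(-627) = -438900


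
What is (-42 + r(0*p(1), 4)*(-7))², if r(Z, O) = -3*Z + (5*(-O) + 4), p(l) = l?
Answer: 4900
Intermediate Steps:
r(Z, O) = 4 - 5*O - 3*Z (r(Z, O) = -3*Z + (-5*O + 4) = -3*Z + (4 - 5*O) = 4 - 5*O - 3*Z)
(-42 + r(0*p(1), 4)*(-7))² = (-42 + (4 - 5*4 - 0)*(-7))² = (-42 + (4 - 20 - 3*0)*(-7))² = (-42 + (4 - 20 + 0)*(-7))² = (-42 - 16*(-7))² = (-42 + 112)² = 70² = 4900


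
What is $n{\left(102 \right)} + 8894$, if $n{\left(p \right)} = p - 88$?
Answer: $8908$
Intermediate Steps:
$n{\left(p \right)} = -88 + p$
$n{\left(102 \right)} + 8894 = \left(-88 + 102\right) + 8894 = 14 + 8894 = 8908$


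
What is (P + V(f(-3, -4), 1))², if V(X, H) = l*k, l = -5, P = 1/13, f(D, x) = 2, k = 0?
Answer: 1/169 ≈ 0.0059172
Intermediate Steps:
P = 1/13 ≈ 0.076923
V(X, H) = 0 (V(X, H) = -5*0 = 0)
(P + V(f(-3, -4), 1))² = (1/13 + 0)² = (1/13)² = 1/169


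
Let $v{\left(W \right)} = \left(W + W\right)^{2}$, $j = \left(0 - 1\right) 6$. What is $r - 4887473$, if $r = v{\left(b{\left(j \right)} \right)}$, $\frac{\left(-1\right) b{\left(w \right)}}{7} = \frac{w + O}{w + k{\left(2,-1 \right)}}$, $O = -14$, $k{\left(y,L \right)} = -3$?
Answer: $- \frac{395806913}{81} \approx -4.8865 \cdot 10^{6}$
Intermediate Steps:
$j = -6$ ($j = \left(-1\right) 6 = -6$)
$b{\left(w \right)} = - \frac{7 \left(-14 + w\right)}{-3 + w}$ ($b{\left(w \right)} = - 7 \frac{w - 14}{w - 3} = - 7 \frac{-14 + w}{-3 + w} = - \frac{7 \left(-14 + w\right)}{-3 + w}$)
$v{\left(W \right)} = 4 W^{2}$ ($v{\left(W \right)} = \left(2 W\right)^{2} = 4 W^{2}$)
$r = \frac{78400}{81}$ ($r = 4 \left(\frac{7 \left(14 - -6\right)}{-3 - 6}\right)^{2} = 4 \left(\frac{7 \left(14 + 6\right)}{-9}\right)^{2} = 4 \left(7 \left(- \frac{1}{9}\right) 20\right)^{2} = 4 \left(- \frac{140}{9}\right)^{2} = 4 \cdot \frac{19600}{81} = \frac{78400}{81} \approx 967.9$)
$r - 4887473 = \frac{78400}{81} - 4887473 = - \frac{395806913}{81}$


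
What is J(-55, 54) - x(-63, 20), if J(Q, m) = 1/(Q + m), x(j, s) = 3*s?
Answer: -61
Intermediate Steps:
J(-55, 54) - x(-63, 20) = 1/(-55 + 54) - 3*20 = 1/(-1) - 1*60 = -1 - 60 = -61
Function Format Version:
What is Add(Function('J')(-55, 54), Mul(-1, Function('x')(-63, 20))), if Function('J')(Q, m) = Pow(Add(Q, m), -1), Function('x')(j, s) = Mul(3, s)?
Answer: -61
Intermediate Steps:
Add(Function('J')(-55, 54), Mul(-1, Function('x')(-63, 20))) = Add(Pow(Add(-55, 54), -1), Mul(-1, Mul(3, 20))) = Add(Pow(-1, -1), Mul(-1, 60)) = Add(-1, -60) = -61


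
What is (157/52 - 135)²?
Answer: 47100769/2704 ≈ 17419.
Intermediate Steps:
(157/52 - 135)² = (-6863/52)² = 47100769/2704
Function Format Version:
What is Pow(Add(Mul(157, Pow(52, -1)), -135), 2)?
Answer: Rational(47100769, 2704) ≈ 17419.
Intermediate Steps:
Pow(Add(Mul(157, Pow(52, -1)), -135), 2) = Pow(Add(Mul(157, Rational(1, 52)), -135), 2) = Pow(Add(Rational(157, 52), -135), 2) = Pow(Rational(-6863, 52), 2) = Rational(47100769, 2704)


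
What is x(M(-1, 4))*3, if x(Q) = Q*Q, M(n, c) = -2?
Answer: 12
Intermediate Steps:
x(Q) = Q²
x(M(-1, 4))*3 = (-2)²*3 = 4*3 = 12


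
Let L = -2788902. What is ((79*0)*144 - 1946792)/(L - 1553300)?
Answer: 973396/2171101 ≈ 0.44834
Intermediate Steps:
((79*0)*144 - 1946792)/(L - 1553300) = ((79*0)*144 - 1946792)/(-2788902 - 1553300) = (0*144 - 1946792)/(-4342202) = (0 - 1946792)*(-1/4342202) = -1946792*(-1/4342202) = 973396/2171101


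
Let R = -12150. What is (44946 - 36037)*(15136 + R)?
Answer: 26602274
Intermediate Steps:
(44946 - 36037)*(15136 + R) = (44946 - 36037)*(15136 - 12150) = 8909*2986 = 26602274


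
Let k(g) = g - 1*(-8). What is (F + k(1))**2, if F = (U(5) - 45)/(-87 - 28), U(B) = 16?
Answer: 1132096/13225 ≈ 85.603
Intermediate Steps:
k(g) = 8 + g (k(g) = g + 8 = 8 + g)
F = 29/115 (F = (16 - 45)/(-87 - 28) = -29/(-115) = -29*(-1/115) = 29/115 ≈ 0.25217)
(F + k(1))**2 = (29/115 + (8 + 1))**2 = (29/115 + 9)**2 = (1064/115)**2 = 1132096/13225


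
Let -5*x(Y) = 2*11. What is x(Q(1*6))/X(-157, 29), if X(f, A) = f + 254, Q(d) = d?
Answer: -22/485 ≈ -0.045361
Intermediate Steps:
x(Y) = -22/5 (x(Y) = -2*11/5 = -1/5*22 = -22/5)
X(f, A) = 254 + f
x(Q(1*6))/X(-157, 29) = -22/(5*(254 - 157)) = -22/5/97 = -22/5*1/97 = -22/485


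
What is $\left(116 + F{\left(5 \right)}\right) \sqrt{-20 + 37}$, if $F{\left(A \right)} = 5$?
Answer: $121 \sqrt{17} \approx 498.9$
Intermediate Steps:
$\left(116 + F{\left(5 \right)}\right) \sqrt{-20 + 37} = \left(116 + 5\right) \sqrt{-20 + 37} = 121 \sqrt{17}$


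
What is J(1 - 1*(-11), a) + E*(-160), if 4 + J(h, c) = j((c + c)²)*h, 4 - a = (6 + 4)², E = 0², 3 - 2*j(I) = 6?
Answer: -22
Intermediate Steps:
j(I) = -3/2 (j(I) = 3/2 - ½*6 = 3/2 - 3 = -3/2)
E = 0
a = -96 (a = 4 - (6 + 4)² = 4 - 1*10² = 4 - 1*100 = 4 - 100 = -96)
J(h, c) = -4 - 3*h/2
J(1 - 1*(-11), a) + E*(-160) = (-4 - 3*(1 - 1*(-11))/2) + 0*(-160) = (-4 - 3*(1 + 11)/2) + 0 = (-4 - 3/2*12) + 0 = (-4 - 18) + 0 = -22 + 0 = -22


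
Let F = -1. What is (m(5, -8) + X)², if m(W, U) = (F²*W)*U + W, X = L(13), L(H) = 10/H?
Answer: 198025/169 ≈ 1171.7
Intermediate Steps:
X = 10/13 ≈ 0.76923
m(W, U) = W + U*W (m(W, U) = ((-1)²*W)*U + W = (1*W)*U + W = W*U + W = U*W + W = W + U*W)
(m(5, -8) + X)² = (5*(1 - 8) + 10/13)² = (5*(-7) + 10/13)² = (-35 + 10/13)² = (-445/13)² = 198025/169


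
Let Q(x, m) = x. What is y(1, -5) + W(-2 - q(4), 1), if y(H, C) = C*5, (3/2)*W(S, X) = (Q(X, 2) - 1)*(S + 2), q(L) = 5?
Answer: -25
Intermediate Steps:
W(S, X) = 2*(-1 + X)*(2 + S)/3 (W(S, X) = 2*((X - 1)*(S + 2))/3 = 2*((-1 + X)*(2 + S))/3 = 2*(-1 + X)*(2 + S)/3)
y(H, C) = 5*C
y(1, -5) + W(-2 - q(4), 1) = 5*(-5) + (-4/3 - 2*(-2 - 1*5)/3 + (4/3)*1 + (⅔)*(-2 - 1*5)*1) = -25 + (-4/3 - 2*(-2 - 5)/3 + 4/3 + (⅔)*(-2 - 5)*1) = -25 + (-4/3 - ⅔*(-7) + 4/3 + (⅔)*(-7)*1) = -25 + (-4/3 + 14/3 + 4/3 - 14/3) = -25 + 0 = -25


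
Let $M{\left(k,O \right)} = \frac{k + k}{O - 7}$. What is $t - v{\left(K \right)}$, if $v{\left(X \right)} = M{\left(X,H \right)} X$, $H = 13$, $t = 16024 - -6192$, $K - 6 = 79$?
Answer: $\frac{59423}{3} \approx 19808.0$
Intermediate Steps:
$K = 85$ ($K = 6 + 79 = 85$)
$t = 22216$ ($t = 16024 + 6192 = 22216$)
$M{\left(k,O \right)} = \frac{2 k}{-7 + O}$
$v{\left(X \right)} = \frac{X^{2}}{3}$ ($v{\left(X \right)} = \frac{2 X}{-7 + 13} X = \frac{2 X}{6} X = 2 X \frac{1}{6} X = \frac{X}{3} X = \frac{X^{2}}{3}$)
$t - v{\left(K \right)} = 22216 - \frac{85^{2}}{3} = 22216 - \frac{1}{3} \cdot 7225 = 22216 - \frac{7225}{3} = \frac{59423}{3}$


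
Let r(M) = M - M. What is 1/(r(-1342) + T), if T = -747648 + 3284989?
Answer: 1/2537341 ≈ 3.9411e-7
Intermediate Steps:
T = 2537341
r(M) = 0
1/(r(-1342) + T) = 1/(0 + 2537341) = 1/2537341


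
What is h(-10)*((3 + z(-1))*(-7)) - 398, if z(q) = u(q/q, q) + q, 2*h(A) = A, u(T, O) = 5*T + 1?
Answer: -118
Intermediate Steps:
u(T, O) = 1 + 5*T
h(A) = A/2
z(q) = 6 + q (z(q) = (1 + 5*(q/q)) + q = (1 + 5*1) + q = (1 + 5) + q = 6 + q)
h(-10)*((3 + z(-1))*(-7)) - 398 = ((1/2)*(-10))*((3 + (6 - 1))*(-7)) - 398 = -5*(3 + 5)*(-7) - 398 = -40*(-7) - 398 = -5*(-56) - 398 = 280 - 398 = -118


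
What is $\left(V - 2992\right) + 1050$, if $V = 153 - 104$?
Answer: $-1893$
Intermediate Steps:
$V = 49$
$\left(V - 2992\right) + 1050 = \left(49 - 2992\right) + 1050 = -2943 + 1050 = -1893$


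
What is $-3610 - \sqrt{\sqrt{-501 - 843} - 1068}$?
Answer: $-3610 - 2 \sqrt{-267 + 2 i \sqrt{21}} \approx -3610.6 - 32.685 i$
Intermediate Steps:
$-3610 - \sqrt{\sqrt{-501 - 843} - 1068} = -3610 - \sqrt{\sqrt{-1344} - 1068} = -3610 - \sqrt{8 i \sqrt{21} - 1068} = -3610 - \sqrt{-1068 + 8 i \sqrt{21}}$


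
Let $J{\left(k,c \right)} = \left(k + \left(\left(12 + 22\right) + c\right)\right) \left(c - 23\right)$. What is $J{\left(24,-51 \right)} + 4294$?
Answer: $3776$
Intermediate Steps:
$J{\left(k,c \right)} = \left(-23 + c\right) \left(34 + c + k\right)$ ($J{\left(k,c \right)} = \left(k + \left(34 + c\right)\right) \left(-23 + c\right) = \left(34 + c + k\right) \left(-23 + c\right) = \left(-23 + c\right) \left(34 + c + k\right)$)
$J{\left(24,-51 \right)} + 4294 = \left(-782 + \left(-51\right)^{2} - 552 + 11 \left(-51\right) - 1224\right) + 4294 = \left(-782 + 2601 - 552 - 561 - 1224\right) + 4294 = -518 + 4294 = 3776$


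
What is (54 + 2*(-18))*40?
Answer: 720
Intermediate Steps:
(54 + 2*(-18))*40 = (54 - 36)*40 = 18*40 = 720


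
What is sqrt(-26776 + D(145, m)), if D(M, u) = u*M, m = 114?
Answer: I*sqrt(10246) ≈ 101.22*I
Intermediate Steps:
D(M, u) = M*u
sqrt(-26776 + D(145, m)) = sqrt(-26776 + 145*114) = sqrt(-26776 + 16530) = sqrt(-10246) = I*sqrt(10246)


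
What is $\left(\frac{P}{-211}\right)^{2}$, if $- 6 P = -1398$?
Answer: $\frac{54289}{44521} \approx 1.2194$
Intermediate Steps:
$P = 233$ ($P = \left(- \frac{1}{6}\right) \left(-1398\right) = 233$)
$\left(\frac{P}{-211}\right)^{2} = \left(\frac{233}{-211}\right)^{2} = \left(233 \left(- \frac{1}{211}\right)\right)^{2} = \left(- \frac{233}{211}\right)^{2} = \frac{54289}{44521}$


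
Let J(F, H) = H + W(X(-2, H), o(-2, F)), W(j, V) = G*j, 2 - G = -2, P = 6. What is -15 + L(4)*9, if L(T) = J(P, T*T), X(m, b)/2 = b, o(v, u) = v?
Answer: 1281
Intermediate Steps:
G = 4 (G = 2 - 1*(-2) = 2 + 2 = 4)
X(m, b) = 2*b
W(j, V) = 4*j
J(F, H) = 9*H (J(F, H) = H + 4*(2*H) = H + 8*H = 9*H)
L(T) = 9*T**2 (L(T) = 9*(T*T) = 9*T**2)
-15 + L(4)*9 = -15 + (9*4**2)*9 = -15 + (9*16)*9 = -15 + 144*9 = -15 + 1296 = 1281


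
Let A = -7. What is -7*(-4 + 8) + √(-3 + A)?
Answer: -28 + I*√10 ≈ -28.0 + 3.1623*I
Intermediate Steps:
-7*(-4 + 8) + √(-3 + A) = -7*(-4 + 8) + √(-3 - 7) = -7*4 + √(-10) = -28 + I*√10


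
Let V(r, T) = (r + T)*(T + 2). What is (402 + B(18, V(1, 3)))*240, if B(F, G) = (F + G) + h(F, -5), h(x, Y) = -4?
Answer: 104640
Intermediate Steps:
V(r, T) = (2 + T)*(T + r) (V(r, T) = (T + r)*(2 + T) = (2 + T)*(T + r))
B(F, G) = -4 + F + G (B(F, G) = (F + G) - 4 = -4 + F + G)
(402 + B(18, V(1, 3)))*240 = (402 + (-4 + 18 + (3² + 2*3 + 2*1 + 3*1)))*240 = (402 + (-4 + 18 + (9 + 6 + 2 + 3)))*240 = (402 + (-4 + 18 + 20))*240 = (402 + 34)*240 = 436*240 = 104640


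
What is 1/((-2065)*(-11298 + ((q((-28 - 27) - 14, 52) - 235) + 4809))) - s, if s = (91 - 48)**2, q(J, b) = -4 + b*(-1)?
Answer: -25887294299/14000700 ≈ -1849.0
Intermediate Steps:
q(J, b) = -4 - b
s = 1849 (s = 43**2 = 1849)
1/((-2065)*(-11298 + ((q((-28 - 27) - 14, 52) - 235) + 4809))) - s = 1/((-2065)*(-11298 + (((-4 - 1*52) - 235) + 4809))) - 1*1849 = -1/(2065*(-11298 + (((-4 - 52) - 235) + 4809))) - 1849 = -1/(2065*(-11298 + ((-56 - 235) + 4809))) - 1849 = -1/(2065*(-11298 + (-291 + 4809))) - 1849 = -1/(2065*(-11298 + 4518)) - 1849 = -1/2065/(-6780) - 1849 = -1/2065*(-1/6780) - 1849 = 1/14000700 - 1849 = -25887294299/14000700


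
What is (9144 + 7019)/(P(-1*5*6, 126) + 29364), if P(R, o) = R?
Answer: 16163/29334 ≈ 0.55100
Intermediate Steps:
(9144 + 7019)/(P(-1*5*6, 126) + 29364) = (9144 + 7019)/(-1*5*6 + 29364) = 16163/(-5*6 + 29364) = 16163/(-30 + 29364) = 16163/29334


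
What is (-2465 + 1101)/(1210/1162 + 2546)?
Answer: -792484/1479831 ≈ -0.53552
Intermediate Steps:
(-2465 + 1101)/(1210/1162 + 2546) = -1364/(1210*(1/1162) + 2546) = -1364/(605/581 + 2546) = -1364/1479831/581 = -1364*581/1479831 = -792484/1479831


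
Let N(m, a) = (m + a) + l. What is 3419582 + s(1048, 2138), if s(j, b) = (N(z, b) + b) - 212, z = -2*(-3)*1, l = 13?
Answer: 3423665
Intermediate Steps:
z = 6 (z = 6*1 = 6)
N(m, a) = 13 + a + m (N(m, a) = (m + a) + 13 = (a + m) + 13 = 13 + a + m)
s(j, b) = -193 + 2*b (s(j, b) = ((13 + b + 6) + b) - 212 = ((19 + b) + b) - 212 = (19 + 2*b) - 212 = -193 + 2*b)
3419582 + s(1048, 2138) = 3419582 + (-193 + 2*2138) = 3419582 + (-193 + 4276) = 3419582 + 4083 = 3423665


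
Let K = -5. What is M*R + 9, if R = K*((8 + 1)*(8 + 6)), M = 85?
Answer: -53541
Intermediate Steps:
R = -630 (R = -5*(8 + 1)*(8 + 6) = -45*14 = -5*126 = -630)
M*R + 9 = 85*(-630) + 9 = -53550 + 9 = -53541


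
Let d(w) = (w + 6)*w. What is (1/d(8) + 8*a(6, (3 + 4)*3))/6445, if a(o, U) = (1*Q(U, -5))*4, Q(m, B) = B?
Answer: -17919/721840 ≈ -0.024824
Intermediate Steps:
d(w) = w*(6 + w) (d(w) = (6 + w)*w = w*(6 + w))
a(o, U) = -20 (a(o, U) = (1*(-5))*4 = -5*4 = -20)
(1/d(8) + 8*a(6, (3 + 4)*3))/6445 = (1/(8*(6 + 8)) + 8*(-20))/6445 = (1/(8*14) - 160)*(1/6445) = (1/112 - 160)*(1/6445) = -17919/112*1/6445 = -17919/721840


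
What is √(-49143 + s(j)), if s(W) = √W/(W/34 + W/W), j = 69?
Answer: √(-521358087 + 3502*√69)/103 ≈ 221.68*I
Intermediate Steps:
s(W) = √W/(1 + W/34) (s(W) = √W/(W*(1/34) + 1) = √W/(W/34 + 1) = √W/(1 + W/34))
√(-49143 + s(j)) = √(-49143 + 34*√69/(34 + 69)) = √(-49143 + 34*√69/103)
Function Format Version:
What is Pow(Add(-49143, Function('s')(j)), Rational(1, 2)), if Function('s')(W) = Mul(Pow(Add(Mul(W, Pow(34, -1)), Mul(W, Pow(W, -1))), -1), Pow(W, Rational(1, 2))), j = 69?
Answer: Mul(Rational(1, 103), Pow(Add(-521358087, Mul(3502, Pow(69, Rational(1, 2)))), Rational(1, 2))) ≈ Mul(221.68, I)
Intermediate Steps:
Function('s')(W) = Mul(Pow(W, Rational(1, 2)), Pow(Add(1, Mul(Rational(1, 34), W)), -1)) (Function('s')(W) = Mul(Pow(Add(Mul(W, Rational(1, 34)), 1), -1), Pow(W, Rational(1, 2))) = Mul(Pow(Add(Mul(Rational(1, 34), W), 1), -1), Pow(W, Rational(1, 2))) = Mul(Pow(Add(1, Mul(Rational(1, 34), W)), -1), Pow(W, Rational(1, 2))) = Mul(Pow(W, Rational(1, 2)), Pow(Add(1, Mul(Rational(1, 34), W)), -1)))
Pow(Add(-49143, Function('s')(j)), Rational(1, 2)) = Pow(Add(-49143, Mul(34, Pow(69, Rational(1, 2)), Pow(Add(34, 69), -1))), Rational(1, 2)) = Pow(Add(-49143, Mul(34, Pow(69, Rational(1, 2)), Pow(103, -1))), Rational(1, 2)) = Pow(Add(-49143, Mul(34, Pow(69, Rational(1, 2)), Rational(1, 103))), Rational(1, 2)) = Pow(Add(-49143, Mul(Rational(34, 103), Pow(69, Rational(1, 2)))), Rational(1, 2))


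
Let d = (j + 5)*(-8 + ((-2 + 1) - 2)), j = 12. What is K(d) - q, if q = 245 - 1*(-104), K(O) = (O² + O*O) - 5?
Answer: 69584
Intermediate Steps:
d = -187 (d = (12 + 5)*(-8 + ((-2 + 1) - 2)) = 17*(-8 + (-1 - 2)) = 17*(-8 - 3) = 17*(-11) = -187)
K(O) = -5 + 2*O² (K(O) = (O² + O²) - 5 = 2*O² - 5 = -5 + 2*O²)
q = 349 (q = 245 + 104 = 349)
K(d) - q = (-5 + 2*(-187)²) - 1*349 = (-5 + 2*34969) - 349 = (-5 + 69938) - 349 = 69933 - 349 = 69584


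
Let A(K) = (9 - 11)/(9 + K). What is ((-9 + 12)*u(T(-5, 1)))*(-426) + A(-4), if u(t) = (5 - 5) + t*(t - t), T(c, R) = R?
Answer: -⅖ ≈ -0.40000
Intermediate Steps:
u(t) = 0 (u(t) = 0 + t*0 = 0 + 0 = 0)
A(K) = -2/(9 + K)
((-9 + 12)*u(T(-5, 1)))*(-426) + A(-4) = ((-9 + 12)*0)*(-426) - 2/(9 - 4) = (3*0)*(-426) - 2/5 = 0*(-426) - 2*⅕ = 0 - ⅖ = -⅖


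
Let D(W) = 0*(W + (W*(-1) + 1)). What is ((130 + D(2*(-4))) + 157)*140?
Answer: 40180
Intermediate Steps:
D(W) = 0 (D(W) = 0*(W + (-W + 1)) = 0*(W + (1 - W)) = 0*1 = 0)
((130 + D(2*(-4))) + 157)*140 = ((130 + 0) + 157)*140 = (130 + 157)*140 = 287*140 = 40180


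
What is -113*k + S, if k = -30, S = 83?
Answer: 3473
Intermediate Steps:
-113*k + S = -113*(-30) + 83 = 3390 + 83 = 3473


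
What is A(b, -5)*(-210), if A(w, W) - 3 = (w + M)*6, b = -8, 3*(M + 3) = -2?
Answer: 14070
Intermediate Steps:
M = -11/3 (M = -3 + (⅓)*(-2) = -3 - ⅔ = -11/3 ≈ -3.6667)
A(w, W) = -19 + 6*w (A(w, W) = 3 + (w - 11/3)*6 = 3 + (-11/3 + w)*6 = 3 + (-22 + 6*w) = -19 + 6*w)
A(b, -5)*(-210) = (-19 + 6*(-8))*(-210) = (-19 - 48)*(-210) = -67*(-210) = 14070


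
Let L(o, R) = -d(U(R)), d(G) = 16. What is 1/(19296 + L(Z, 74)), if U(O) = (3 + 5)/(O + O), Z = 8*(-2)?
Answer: 1/19280 ≈ 5.1867e-5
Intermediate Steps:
Z = -16
U(O) = 4/O (U(O) = 8/((2*O)) = 8*(1/(2*O)) = 4/O)
L(o, R) = -16 (L(o, R) = -1*16 = -16)
1/(19296 + L(Z, 74)) = 1/(19296 - 16) = 1/19280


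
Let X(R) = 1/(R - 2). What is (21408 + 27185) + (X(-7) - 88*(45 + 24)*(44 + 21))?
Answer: -3114784/9 ≈ -3.4609e+5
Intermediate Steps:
X(R) = 1/(-2 + R)
(21408 + 27185) + (X(-7) - 88*(45 + 24)*(44 + 21)) = (21408 + 27185) + (1/(-2 - 7) - 88*(45 + 24)*(44 + 21)) = 48593 + (1/(-9) - 6072*65) = 48593 + (-⅑ - 88*4485) = 48593 + (-⅑ - 394680) = 48593 - 3552121/9 = -3114784/9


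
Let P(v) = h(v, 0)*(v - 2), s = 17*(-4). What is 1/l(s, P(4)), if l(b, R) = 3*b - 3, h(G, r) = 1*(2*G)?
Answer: -1/207 ≈ -0.0048309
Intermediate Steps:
h(G, r) = 2*G
s = -68
P(v) = 2*v*(-2 + v) (P(v) = (2*v)*(v - 2) = (2*v)*(-2 + v) = 2*v*(-2 + v))
l(b, R) = -3 + 3*b
1/l(s, P(4)) = 1/(-3 + 3*(-68)) = 1/(-3 - 204) = 1/(-207) = -1/207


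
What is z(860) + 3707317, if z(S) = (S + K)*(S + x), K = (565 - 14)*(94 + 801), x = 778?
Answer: 812887507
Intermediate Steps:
K = 493145 (K = 551*895 = 493145)
z(S) = (778 + S)*(493145 + S) (z(S) = (S + 493145)*(S + 778) = (493145 + S)*(778 + S) = (778 + S)*(493145 + S))
z(860) + 3707317 = (383666810 + 860**2 + 493923*860) + 3707317 = (383666810 + 739600 + 424773780) + 3707317 = 809180190 + 3707317 = 812887507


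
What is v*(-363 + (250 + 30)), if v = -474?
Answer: 39342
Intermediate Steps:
v*(-363 + (250 + 30)) = -474*(-363 + (250 + 30)) = -474*(-363 + 280) = -474*(-83) = 39342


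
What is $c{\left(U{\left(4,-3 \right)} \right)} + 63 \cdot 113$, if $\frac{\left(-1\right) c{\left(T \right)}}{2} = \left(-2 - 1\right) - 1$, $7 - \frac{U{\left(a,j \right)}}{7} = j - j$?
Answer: $7127$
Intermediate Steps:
$U{\left(a,j \right)} = 49$ ($U{\left(a,j \right)} = 49 - 7 \left(j - j\right) = 49 - 0 = 49 + 0 = 49$)
$c{\left(T \right)} = 8$ ($c{\left(T \right)} = - 2 \left(\left(-2 - 1\right) - 1\right) = - 2 \left(-3 - 1\right) = \left(-2\right) \left(-4\right) = 8$)
$c{\left(U{\left(4,-3 \right)} \right)} + 63 \cdot 113 = 8 + 63 \cdot 113 = 8 + 7119 = 7127$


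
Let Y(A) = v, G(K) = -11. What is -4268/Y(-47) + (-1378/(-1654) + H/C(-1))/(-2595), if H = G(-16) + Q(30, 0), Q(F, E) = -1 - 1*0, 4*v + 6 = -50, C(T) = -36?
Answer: 13739087872/45067365 ≈ 304.86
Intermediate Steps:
v = -14 (v = -3/2 + (1/4)*(-50) = -3/2 - 25/2 = -14)
Y(A) = -14
Q(F, E) = -1 (Q(F, E) = -1 + 0 = -1)
H = -12 (H = -11 - 1 = -12)
-4268/Y(-47) + (-1378/(-1654) + H/C(-1))/(-2595) = -4268/(-14) + (-1378/(-1654) - 12/(-36))/(-2595) = -4268*(-1/14) + (-1378*(-1/1654) - 12*(-1/36))*(-1/2595) = 2134/7 + (689/827 + 1/3)*(-1/2595) = 2134/7 + (2894/2481)*(-1/2595) = 2134/7 - 2894/6438195 = 13739087872/45067365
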